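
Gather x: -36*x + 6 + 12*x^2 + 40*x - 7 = 12*x^2 + 4*x - 1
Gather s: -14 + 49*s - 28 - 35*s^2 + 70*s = -35*s^2 + 119*s - 42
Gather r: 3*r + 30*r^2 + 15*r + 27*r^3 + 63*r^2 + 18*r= 27*r^3 + 93*r^2 + 36*r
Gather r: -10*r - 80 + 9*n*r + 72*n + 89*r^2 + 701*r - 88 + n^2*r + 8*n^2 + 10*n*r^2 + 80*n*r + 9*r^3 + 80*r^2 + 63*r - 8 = 8*n^2 + 72*n + 9*r^3 + r^2*(10*n + 169) + r*(n^2 + 89*n + 754) - 176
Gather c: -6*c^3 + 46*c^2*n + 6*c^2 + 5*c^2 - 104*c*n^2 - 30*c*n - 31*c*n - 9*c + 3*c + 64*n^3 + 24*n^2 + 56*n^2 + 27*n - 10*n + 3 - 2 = -6*c^3 + c^2*(46*n + 11) + c*(-104*n^2 - 61*n - 6) + 64*n^3 + 80*n^2 + 17*n + 1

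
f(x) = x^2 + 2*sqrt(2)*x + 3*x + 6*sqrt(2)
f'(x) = 2*x + 2*sqrt(2) + 3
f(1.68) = 21.10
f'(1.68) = 9.19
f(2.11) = 25.24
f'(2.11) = 10.05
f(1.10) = 16.11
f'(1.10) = 8.03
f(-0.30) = 6.83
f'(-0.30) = 5.23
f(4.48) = 54.67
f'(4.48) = 14.79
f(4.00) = 47.80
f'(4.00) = 13.83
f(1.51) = 19.57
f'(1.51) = 8.85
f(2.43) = 28.55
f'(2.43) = 10.69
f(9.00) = 141.94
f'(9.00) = 23.83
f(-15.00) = 146.06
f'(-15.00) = -24.17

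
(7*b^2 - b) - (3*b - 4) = 7*b^2 - 4*b + 4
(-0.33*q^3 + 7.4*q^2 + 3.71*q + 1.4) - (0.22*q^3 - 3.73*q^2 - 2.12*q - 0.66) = -0.55*q^3 + 11.13*q^2 + 5.83*q + 2.06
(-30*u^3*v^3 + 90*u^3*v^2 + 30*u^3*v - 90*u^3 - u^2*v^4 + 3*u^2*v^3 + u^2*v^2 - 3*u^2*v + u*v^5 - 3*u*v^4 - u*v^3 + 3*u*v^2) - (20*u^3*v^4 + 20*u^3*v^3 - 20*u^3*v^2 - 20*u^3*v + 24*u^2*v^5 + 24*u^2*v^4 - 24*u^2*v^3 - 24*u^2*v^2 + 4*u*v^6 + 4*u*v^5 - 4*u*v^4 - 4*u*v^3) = -20*u^3*v^4 - 50*u^3*v^3 + 110*u^3*v^2 + 50*u^3*v - 90*u^3 - 24*u^2*v^5 - 25*u^2*v^4 + 27*u^2*v^3 + 25*u^2*v^2 - 3*u^2*v - 4*u*v^6 - 3*u*v^5 + u*v^4 + 3*u*v^3 + 3*u*v^2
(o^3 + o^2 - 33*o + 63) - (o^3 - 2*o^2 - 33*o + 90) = 3*o^2 - 27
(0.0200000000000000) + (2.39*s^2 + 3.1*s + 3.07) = 2.39*s^2 + 3.1*s + 3.09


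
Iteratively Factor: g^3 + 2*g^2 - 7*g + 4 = (g + 4)*(g^2 - 2*g + 1) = (g - 1)*(g + 4)*(g - 1)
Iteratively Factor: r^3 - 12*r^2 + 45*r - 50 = (r - 5)*(r^2 - 7*r + 10) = (r - 5)*(r - 2)*(r - 5)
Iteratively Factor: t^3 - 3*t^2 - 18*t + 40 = (t - 2)*(t^2 - t - 20) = (t - 5)*(t - 2)*(t + 4)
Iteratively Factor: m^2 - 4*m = (m - 4)*(m)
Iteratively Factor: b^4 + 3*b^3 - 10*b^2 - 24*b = (b - 3)*(b^3 + 6*b^2 + 8*b) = (b - 3)*(b + 4)*(b^2 + 2*b) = b*(b - 3)*(b + 4)*(b + 2)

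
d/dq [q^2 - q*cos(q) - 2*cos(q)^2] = q*sin(q) + 2*q + 2*sin(2*q) - cos(q)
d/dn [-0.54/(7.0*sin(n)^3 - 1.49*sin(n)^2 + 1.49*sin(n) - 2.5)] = (11.34*sin(n)^2 - 1.6092*sin(n) + 0.8046)*cos(n)/(7.0*sin(n)^3 - 1.49*sin(n)^2 + 1.49*sin(n) - 2.5)^2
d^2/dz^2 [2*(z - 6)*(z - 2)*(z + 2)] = 12*z - 24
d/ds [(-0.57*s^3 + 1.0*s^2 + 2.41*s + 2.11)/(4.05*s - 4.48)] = (-4.617*s^3 + 11.7108*s^2 - 8.96*s - 19.3423)/(16.4025*s^2 - 36.288*s + 20.0704)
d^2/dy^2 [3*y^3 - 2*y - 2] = 18*y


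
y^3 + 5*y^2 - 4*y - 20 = (y - 2)*(y + 2)*(y + 5)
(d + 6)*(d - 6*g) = d^2 - 6*d*g + 6*d - 36*g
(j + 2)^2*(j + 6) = j^3 + 10*j^2 + 28*j + 24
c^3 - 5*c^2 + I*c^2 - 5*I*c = c*(c - 5)*(c + I)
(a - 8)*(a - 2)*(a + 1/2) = a^3 - 19*a^2/2 + 11*a + 8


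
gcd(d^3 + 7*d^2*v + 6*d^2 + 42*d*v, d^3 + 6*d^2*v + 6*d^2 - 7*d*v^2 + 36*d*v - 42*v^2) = d^2 + 7*d*v + 6*d + 42*v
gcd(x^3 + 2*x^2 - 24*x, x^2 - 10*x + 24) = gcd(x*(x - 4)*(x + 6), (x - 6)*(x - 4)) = x - 4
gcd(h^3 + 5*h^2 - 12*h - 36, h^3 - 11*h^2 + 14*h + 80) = h + 2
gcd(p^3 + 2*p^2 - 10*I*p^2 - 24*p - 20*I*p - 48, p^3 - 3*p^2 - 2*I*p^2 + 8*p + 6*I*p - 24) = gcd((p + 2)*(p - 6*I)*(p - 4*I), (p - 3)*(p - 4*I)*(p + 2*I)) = p - 4*I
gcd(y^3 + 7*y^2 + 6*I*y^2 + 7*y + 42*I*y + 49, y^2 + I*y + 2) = y - I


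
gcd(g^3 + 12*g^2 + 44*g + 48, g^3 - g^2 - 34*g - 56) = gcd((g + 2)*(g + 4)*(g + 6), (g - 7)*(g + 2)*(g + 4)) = g^2 + 6*g + 8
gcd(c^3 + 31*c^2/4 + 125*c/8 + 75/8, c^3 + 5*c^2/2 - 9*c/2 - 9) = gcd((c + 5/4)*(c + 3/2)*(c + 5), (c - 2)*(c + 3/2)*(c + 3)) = c + 3/2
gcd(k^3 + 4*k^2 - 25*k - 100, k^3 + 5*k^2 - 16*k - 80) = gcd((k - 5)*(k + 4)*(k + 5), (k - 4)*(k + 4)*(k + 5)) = k^2 + 9*k + 20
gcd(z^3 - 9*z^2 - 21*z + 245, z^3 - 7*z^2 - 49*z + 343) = z^2 - 14*z + 49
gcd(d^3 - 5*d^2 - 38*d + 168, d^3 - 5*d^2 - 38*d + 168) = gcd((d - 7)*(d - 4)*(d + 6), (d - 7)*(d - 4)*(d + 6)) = d^3 - 5*d^2 - 38*d + 168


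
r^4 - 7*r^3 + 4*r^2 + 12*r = r*(r - 6)*(r - 2)*(r + 1)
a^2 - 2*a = a*(a - 2)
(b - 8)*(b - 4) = b^2 - 12*b + 32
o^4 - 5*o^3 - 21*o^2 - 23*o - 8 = (o - 8)*(o + 1)^3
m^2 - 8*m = m*(m - 8)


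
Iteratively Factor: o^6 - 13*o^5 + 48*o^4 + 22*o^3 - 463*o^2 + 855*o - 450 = (o - 5)*(o^5 - 8*o^4 + 8*o^3 + 62*o^2 - 153*o + 90) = (o - 5)*(o - 2)*(o^4 - 6*o^3 - 4*o^2 + 54*o - 45) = (o - 5)*(o - 2)*(o + 3)*(o^3 - 9*o^2 + 23*o - 15) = (o - 5)^2*(o - 2)*(o + 3)*(o^2 - 4*o + 3) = (o - 5)^2*(o - 2)*(o - 1)*(o + 3)*(o - 3)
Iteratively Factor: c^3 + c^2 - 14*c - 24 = (c + 2)*(c^2 - c - 12) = (c - 4)*(c + 2)*(c + 3)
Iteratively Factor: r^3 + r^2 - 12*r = (r - 3)*(r^2 + 4*r) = (r - 3)*(r + 4)*(r)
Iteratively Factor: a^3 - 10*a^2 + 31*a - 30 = (a - 2)*(a^2 - 8*a + 15) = (a - 5)*(a - 2)*(a - 3)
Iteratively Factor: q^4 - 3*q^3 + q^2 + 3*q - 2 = (q - 1)*(q^3 - 2*q^2 - q + 2) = (q - 2)*(q - 1)*(q^2 - 1) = (q - 2)*(q - 1)^2*(q + 1)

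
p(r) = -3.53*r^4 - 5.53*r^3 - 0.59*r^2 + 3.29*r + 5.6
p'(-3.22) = 306.49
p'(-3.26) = 320.03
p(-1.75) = -5.43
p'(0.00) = 3.29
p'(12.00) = -26799.19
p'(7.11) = -5918.85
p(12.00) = -82793.80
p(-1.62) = -2.08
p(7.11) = -11009.42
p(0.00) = 5.60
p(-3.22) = -205.97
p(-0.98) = 3.76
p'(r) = -14.12*r^3 - 16.59*r^2 - 1.18*r + 3.29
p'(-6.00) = 2463.05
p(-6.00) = -3415.78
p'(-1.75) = 30.22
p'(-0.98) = 1.80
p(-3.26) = -218.50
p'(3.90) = -1091.23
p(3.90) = -1135.22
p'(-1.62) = 21.69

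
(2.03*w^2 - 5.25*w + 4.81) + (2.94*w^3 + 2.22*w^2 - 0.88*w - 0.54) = 2.94*w^3 + 4.25*w^2 - 6.13*w + 4.27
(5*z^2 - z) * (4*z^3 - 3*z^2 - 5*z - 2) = 20*z^5 - 19*z^4 - 22*z^3 - 5*z^2 + 2*z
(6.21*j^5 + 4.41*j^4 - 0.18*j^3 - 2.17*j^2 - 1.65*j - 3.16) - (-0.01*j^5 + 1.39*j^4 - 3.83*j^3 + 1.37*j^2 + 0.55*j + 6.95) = 6.22*j^5 + 3.02*j^4 + 3.65*j^3 - 3.54*j^2 - 2.2*j - 10.11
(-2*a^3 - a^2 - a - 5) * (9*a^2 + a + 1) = -18*a^5 - 11*a^4 - 12*a^3 - 47*a^2 - 6*a - 5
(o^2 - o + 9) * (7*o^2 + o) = 7*o^4 - 6*o^3 + 62*o^2 + 9*o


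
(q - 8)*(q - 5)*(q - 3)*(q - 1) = q^4 - 17*q^3 + 95*q^2 - 199*q + 120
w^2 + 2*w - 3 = (w - 1)*(w + 3)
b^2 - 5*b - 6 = (b - 6)*(b + 1)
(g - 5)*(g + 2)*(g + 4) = g^3 + g^2 - 22*g - 40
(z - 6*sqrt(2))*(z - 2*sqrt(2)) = z^2 - 8*sqrt(2)*z + 24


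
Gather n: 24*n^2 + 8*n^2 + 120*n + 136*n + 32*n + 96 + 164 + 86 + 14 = 32*n^2 + 288*n + 360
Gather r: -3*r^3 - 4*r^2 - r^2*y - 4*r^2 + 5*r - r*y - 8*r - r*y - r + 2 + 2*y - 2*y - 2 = -3*r^3 + r^2*(-y - 8) + r*(-2*y - 4)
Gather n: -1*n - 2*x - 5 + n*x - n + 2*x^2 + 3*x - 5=n*(x - 2) + 2*x^2 + x - 10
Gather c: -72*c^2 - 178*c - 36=-72*c^2 - 178*c - 36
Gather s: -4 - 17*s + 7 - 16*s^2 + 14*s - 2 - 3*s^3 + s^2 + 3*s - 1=-3*s^3 - 15*s^2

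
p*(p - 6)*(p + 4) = p^3 - 2*p^2 - 24*p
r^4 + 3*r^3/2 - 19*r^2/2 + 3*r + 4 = (r - 2)*(r - 1)*(r + 1/2)*(r + 4)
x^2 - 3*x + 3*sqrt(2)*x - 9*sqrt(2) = (x - 3)*(x + 3*sqrt(2))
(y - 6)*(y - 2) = y^2 - 8*y + 12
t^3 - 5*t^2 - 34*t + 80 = (t - 8)*(t - 2)*(t + 5)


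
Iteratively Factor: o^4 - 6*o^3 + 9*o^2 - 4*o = (o - 1)*(o^3 - 5*o^2 + 4*o) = o*(o - 1)*(o^2 - 5*o + 4) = o*(o - 1)^2*(o - 4)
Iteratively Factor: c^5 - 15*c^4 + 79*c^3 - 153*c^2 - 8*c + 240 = (c - 4)*(c^4 - 11*c^3 + 35*c^2 - 13*c - 60) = (c - 5)*(c - 4)*(c^3 - 6*c^2 + 5*c + 12) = (c - 5)*(c - 4)*(c + 1)*(c^2 - 7*c + 12) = (c - 5)*(c - 4)^2*(c + 1)*(c - 3)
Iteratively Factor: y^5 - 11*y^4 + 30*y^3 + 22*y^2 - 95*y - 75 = (y - 5)*(y^4 - 6*y^3 + 22*y + 15) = (y - 5)*(y + 1)*(y^3 - 7*y^2 + 7*y + 15) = (y - 5)^2*(y + 1)*(y^2 - 2*y - 3) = (y - 5)^2*(y + 1)^2*(y - 3)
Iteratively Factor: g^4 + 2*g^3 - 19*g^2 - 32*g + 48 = (g - 4)*(g^3 + 6*g^2 + 5*g - 12) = (g - 4)*(g + 4)*(g^2 + 2*g - 3) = (g - 4)*(g + 3)*(g + 4)*(g - 1)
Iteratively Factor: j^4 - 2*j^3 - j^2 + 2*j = (j + 1)*(j^3 - 3*j^2 + 2*j) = (j - 1)*(j + 1)*(j^2 - 2*j) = (j - 2)*(j - 1)*(j + 1)*(j)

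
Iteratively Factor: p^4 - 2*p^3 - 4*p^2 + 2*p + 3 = (p - 3)*(p^3 + p^2 - p - 1) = (p - 3)*(p + 1)*(p^2 - 1) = (p - 3)*(p - 1)*(p + 1)*(p + 1)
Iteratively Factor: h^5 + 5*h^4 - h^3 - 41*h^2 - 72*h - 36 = (h + 3)*(h^4 + 2*h^3 - 7*h^2 - 20*h - 12) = (h - 3)*(h + 3)*(h^3 + 5*h^2 + 8*h + 4) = (h - 3)*(h + 2)*(h + 3)*(h^2 + 3*h + 2) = (h - 3)*(h + 2)^2*(h + 3)*(h + 1)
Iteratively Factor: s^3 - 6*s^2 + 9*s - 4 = (s - 1)*(s^2 - 5*s + 4) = (s - 1)^2*(s - 4)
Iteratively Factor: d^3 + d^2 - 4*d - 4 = (d + 1)*(d^2 - 4) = (d - 2)*(d + 1)*(d + 2)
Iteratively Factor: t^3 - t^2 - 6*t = (t)*(t^2 - t - 6) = t*(t - 3)*(t + 2)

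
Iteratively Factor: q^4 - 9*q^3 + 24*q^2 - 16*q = (q)*(q^3 - 9*q^2 + 24*q - 16) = q*(q - 4)*(q^2 - 5*q + 4) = q*(q - 4)*(q - 1)*(q - 4)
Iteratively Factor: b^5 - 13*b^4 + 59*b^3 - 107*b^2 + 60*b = (b - 5)*(b^4 - 8*b^3 + 19*b^2 - 12*b) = (b - 5)*(b - 1)*(b^3 - 7*b^2 + 12*b) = b*(b - 5)*(b - 1)*(b^2 - 7*b + 12) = b*(b - 5)*(b - 3)*(b - 1)*(b - 4)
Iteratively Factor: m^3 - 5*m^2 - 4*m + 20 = (m + 2)*(m^2 - 7*m + 10) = (m - 2)*(m + 2)*(m - 5)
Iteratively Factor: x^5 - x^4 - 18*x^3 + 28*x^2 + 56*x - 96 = (x + 4)*(x^4 - 5*x^3 + 2*x^2 + 20*x - 24) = (x - 2)*(x + 4)*(x^3 - 3*x^2 - 4*x + 12) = (x - 2)*(x + 2)*(x + 4)*(x^2 - 5*x + 6) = (x - 3)*(x - 2)*(x + 2)*(x + 4)*(x - 2)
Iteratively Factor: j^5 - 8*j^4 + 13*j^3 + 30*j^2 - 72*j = (j - 3)*(j^4 - 5*j^3 - 2*j^2 + 24*j) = (j - 4)*(j - 3)*(j^3 - j^2 - 6*j) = j*(j - 4)*(j - 3)*(j^2 - j - 6) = j*(j - 4)*(j - 3)^2*(j + 2)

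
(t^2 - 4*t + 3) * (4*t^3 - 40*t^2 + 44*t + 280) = 4*t^5 - 56*t^4 + 216*t^3 - 16*t^2 - 988*t + 840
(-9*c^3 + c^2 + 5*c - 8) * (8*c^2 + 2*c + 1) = -72*c^5 - 10*c^4 + 33*c^3 - 53*c^2 - 11*c - 8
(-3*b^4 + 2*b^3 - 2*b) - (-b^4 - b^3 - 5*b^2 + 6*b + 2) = -2*b^4 + 3*b^3 + 5*b^2 - 8*b - 2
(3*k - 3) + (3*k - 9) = 6*k - 12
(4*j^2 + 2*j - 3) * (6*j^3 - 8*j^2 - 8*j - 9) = 24*j^5 - 20*j^4 - 66*j^3 - 28*j^2 + 6*j + 27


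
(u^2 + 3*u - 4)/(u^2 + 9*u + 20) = (u - 1)/(u + 5)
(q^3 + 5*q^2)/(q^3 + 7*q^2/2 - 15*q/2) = 2*q/(2*q - 3)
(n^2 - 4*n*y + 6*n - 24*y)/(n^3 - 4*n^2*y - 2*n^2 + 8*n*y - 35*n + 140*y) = (n + 6)/(n^2 - 2*n - 35)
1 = 1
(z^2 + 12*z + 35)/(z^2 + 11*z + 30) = (z + 7)/(z + 6)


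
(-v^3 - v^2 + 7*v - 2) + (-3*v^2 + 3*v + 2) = -v^3 - 4*v^2 + 10*v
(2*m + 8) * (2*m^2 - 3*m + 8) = 4*m^3 + 10*m^2 - 8*m + 64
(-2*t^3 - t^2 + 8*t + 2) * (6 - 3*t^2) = 6*t^5 + 3*t^4 - 36*t^3 - 12*t^2 + 48*t + 12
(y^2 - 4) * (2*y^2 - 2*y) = 2*y^4 - 2*y^3 - 8*y^2 + 8*y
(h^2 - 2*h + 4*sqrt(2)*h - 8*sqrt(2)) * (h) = h^3 - 2*h^2 + 4*sqrt(2)*h^2 - 8*sqrt(2)*h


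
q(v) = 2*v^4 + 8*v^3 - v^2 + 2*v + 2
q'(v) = 8*v^3 + 24*v^2 - 2*v + 2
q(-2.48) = -55.48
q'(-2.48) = 32.55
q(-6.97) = 1950.82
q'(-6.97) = -1526.99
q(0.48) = 3.72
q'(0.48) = 7.45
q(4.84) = 1992.81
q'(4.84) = 1461.57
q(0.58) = 4.61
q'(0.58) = 10.47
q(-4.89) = 176.44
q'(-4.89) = -349.77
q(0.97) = 12.07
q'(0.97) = 29.94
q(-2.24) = -47.06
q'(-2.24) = 36.99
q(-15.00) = 73997.00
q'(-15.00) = -21568.00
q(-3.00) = -67.00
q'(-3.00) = 8.00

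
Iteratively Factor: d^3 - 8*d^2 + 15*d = (d - 5)*(d^2 - 3*d) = (d - 5)*(d - 3)*(d)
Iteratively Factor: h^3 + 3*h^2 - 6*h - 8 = (h + 4)*(h^2 - h - 2) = (h - 2)*(h + 4)*(h + 1)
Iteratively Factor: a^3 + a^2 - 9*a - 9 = (a - 3)*(a^2 + 4*a + 3) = (a - 3)*(a + 3)*(a + 1)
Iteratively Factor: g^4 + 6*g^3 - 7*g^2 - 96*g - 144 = (g + 3)*(g^3 + 3*g^2 - 16*g - 48) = (g + 3)^2*(g^2 - 16) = (g + 3)^2*(g + 4)*(g - 4)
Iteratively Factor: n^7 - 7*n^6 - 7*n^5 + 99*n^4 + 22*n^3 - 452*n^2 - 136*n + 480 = (n - 5)*(n^6 - 2*n^5 - 17*n^4 + 14*n^3 + 92*n^2 + 8*n - 96) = (n - 5)*(n + 2)*(n^5 - 4*n^4 - 9*n^3 + 32*n^2 + 28*n - 48) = (n - 5)*(n + 2)^2*(n^4 - 6*n^3 + 3*n^2 + 26*n - 24) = (n - 5)*(n - 4)*(n + 2)^2*(n^3 - 2*n^2 - 5*n + 6) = (n - 5)*(n - 4)*(n + 2)^3*(n^2 - 4*n + 3) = (n - 5)*(n - 4)*(n - 3)*(n + 2)^3*(n - 1)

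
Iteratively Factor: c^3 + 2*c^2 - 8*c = (c)*(c^2 + 2*c - 8) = c*(c + 4)*(c - 2)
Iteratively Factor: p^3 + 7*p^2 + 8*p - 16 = (p + 4)*(p^2 + 3*p - 4) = (p + 4)^2*(p - 1)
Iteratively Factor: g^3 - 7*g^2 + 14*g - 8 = (g - 2)*(g^2 - 5*g + 4) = (g - 4)*(g - 2)*(g - 1)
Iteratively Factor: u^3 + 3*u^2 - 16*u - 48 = (u - 4)*(u^2 + 7*u + 12) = (u - 4)*(u + 4)*(u + 3)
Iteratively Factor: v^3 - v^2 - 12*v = (v - 4)*(v^2 + 3*v) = v*(v - 4)*(v + 3)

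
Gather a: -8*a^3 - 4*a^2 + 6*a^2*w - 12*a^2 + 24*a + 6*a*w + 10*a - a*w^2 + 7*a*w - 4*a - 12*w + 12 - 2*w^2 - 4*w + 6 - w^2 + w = -8*a^3 + a^2*(6*w - 16) + a*(-w^2 + 13*w + 30) - 3*w^2 - 15*w + 18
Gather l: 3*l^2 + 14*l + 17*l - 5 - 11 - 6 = 3*l^2 + 31*l - 22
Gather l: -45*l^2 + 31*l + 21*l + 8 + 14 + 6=-45*l^2 + 52*l + 28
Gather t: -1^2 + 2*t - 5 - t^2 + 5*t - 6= -t^2 + 7*t - 12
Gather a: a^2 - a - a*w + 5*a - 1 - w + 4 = a^2 + a*(4 - w) - w + 3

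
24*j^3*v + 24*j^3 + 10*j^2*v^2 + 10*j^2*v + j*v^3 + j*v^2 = (4*j + v)*(6*j + v)*(j*v + j)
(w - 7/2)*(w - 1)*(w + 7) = w^3 + 5*w^2/2 - 28*w + 49/2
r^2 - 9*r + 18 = (r - 6)*(r - 3)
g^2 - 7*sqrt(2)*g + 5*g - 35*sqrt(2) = (g + 5)*(g - 7*sqrt(2))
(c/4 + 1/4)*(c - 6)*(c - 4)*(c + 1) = c^4/4 - 2*c^3 + 5*c^2/4 + 19*c/2 + 6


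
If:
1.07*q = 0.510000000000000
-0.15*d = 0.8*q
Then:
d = -2.54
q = 0.48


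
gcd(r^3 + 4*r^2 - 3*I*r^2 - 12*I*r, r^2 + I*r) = r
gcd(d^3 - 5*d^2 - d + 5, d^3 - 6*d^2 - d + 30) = d - 5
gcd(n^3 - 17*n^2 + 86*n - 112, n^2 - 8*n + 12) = n - 2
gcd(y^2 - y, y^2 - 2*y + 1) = y - 1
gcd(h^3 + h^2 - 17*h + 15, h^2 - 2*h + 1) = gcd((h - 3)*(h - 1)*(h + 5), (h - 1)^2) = h - 1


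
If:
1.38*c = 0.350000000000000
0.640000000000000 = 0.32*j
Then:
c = 0.25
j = 2.00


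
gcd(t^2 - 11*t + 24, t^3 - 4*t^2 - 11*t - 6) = 1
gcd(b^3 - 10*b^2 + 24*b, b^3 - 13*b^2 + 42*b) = b^2 - 6*b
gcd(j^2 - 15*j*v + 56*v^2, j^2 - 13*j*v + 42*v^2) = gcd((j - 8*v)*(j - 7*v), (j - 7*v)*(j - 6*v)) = -j + 7*v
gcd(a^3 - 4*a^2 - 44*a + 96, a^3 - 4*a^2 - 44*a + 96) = a^3 - 4*a^2 - 44*a + 96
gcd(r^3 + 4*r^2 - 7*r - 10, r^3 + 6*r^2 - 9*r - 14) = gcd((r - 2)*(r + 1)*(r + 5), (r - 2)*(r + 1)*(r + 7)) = r^2 - r - 2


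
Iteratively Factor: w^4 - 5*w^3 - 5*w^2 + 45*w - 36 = (w - 4)*(w^3 - w^2 - 9*w + 9) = (w - 4)*(w - 1)*(w^2 - 9) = (w - 4)*(w - 1)*(w + 3)*(w - 3)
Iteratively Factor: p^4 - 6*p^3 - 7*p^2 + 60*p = (p - 5)*(p^3 - p^2 - 12*p) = (p - 5)*(p + 3)*(p^2 - 4*p) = (p - 5)*(p - 4)*(p + 3)*(p)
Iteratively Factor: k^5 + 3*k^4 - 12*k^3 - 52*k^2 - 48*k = (k + 2)*(k^4 + k^3 - 14*k^2 - 24*k) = (k + 2)^2*(k^3 - k^2 - 12*k) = k*(k + 2)^2*(k^2 - k - 12) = k*(k + 2)^2*(k + 3)*(k - 4)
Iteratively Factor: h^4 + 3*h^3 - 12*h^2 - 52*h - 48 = (h + 2)*(h^3 + h^2 - 14*h - 24) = (h + 2)*(h + 3)*(h^2 - 2*h - 8) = (h - 4)*(h + 2)*(h + 3)*(h + 2)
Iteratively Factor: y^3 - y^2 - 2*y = (y)*(y^2 - y - 2) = y*(y + 1)*(y - 2)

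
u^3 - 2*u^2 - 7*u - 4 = (u - 4)*(u + 1)^2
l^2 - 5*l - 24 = (l - 8)*(l + 3)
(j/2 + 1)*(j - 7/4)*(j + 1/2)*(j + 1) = j^4/2 + 7*j^3/8 - 21*j^2/16 - 41*j/16 - 7/8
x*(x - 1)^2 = x^3 - 2*x^2 + x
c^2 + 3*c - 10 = (c - 2)*(c + 5)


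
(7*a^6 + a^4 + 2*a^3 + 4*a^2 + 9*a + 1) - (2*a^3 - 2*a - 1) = 7*a^6 + a^4 + 4*a^2 + 11*a + 2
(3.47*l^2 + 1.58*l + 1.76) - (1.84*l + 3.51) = 3.47*l^2 - 0.26*l - 1.75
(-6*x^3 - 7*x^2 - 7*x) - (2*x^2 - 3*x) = -6*x^3 - 9*x^2 - 4*x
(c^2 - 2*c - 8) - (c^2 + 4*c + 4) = -6*c - 12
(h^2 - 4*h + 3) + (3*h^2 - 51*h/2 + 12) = 4*h^2 - 59*h/2 + 15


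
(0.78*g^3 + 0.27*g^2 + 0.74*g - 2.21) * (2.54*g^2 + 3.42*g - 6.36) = 1.9812*g^5 + 3.3534*g^4 - 2.1578*g^3 - 4.7998*g^2 - 12.2646*g + 14.0556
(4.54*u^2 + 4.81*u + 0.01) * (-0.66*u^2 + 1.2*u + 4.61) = -2.9964*u^4 + 2.2734*u^3 + 26.6948*u^2 + 22.1861*u + 0.0461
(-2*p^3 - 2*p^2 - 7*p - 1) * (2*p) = -4*p^4 - 4*p^3 - 14*p^2 - 2*p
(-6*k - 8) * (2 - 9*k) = 54*k^2 + 60*k - 16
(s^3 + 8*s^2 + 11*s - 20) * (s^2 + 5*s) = s^5 + 13*s^4 + 51*s^3 + 35*s^2 - 100*s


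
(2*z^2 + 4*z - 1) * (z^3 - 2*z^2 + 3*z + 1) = 2*z^5 - 3*z^3 + 16*z^2 + z - 1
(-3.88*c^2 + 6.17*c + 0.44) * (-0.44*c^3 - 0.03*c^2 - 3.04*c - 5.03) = 1.7072*c^5 - 2.5984*c^4 + 11.4165*c^3 + 0.746400000000001*c^2 - 32.3727*c - 2.2132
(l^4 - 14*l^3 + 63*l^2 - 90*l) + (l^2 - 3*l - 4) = l^4 - 14*l^3 + 64*l^2 - 93*l - 4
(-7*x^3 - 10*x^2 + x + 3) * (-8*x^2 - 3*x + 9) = 56*x^5 + 101*x^4 - 41*x^3 - 117*x^2 + 27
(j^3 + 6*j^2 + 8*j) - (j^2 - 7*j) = j^3 + 5*j^2 + 15*j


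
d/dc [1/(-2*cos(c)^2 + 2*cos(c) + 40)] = (1 - 2*cos(c))*sin(c)/(2*(sin(c)^2 + cos(c) + 19)^2)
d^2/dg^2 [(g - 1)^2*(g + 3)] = 6*g + 2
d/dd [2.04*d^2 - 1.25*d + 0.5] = 4.08*d - 1.25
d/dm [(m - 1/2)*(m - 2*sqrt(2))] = 2*m - 2*sqrt(2) - 1/2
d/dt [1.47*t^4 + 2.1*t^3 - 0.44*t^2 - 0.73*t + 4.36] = 5.88*t^3 + 6.3*t^2 - 0.88*t - 0.73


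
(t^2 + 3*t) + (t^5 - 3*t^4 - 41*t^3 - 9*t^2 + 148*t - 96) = t^5 - 3*t^4 - 41*t^3 - 8*t^2 + 151*t - 96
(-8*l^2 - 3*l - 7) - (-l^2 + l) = -7*l^2 - 4*l - 7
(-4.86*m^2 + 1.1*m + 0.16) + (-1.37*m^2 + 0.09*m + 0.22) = -6.23*m^2 + 1.19*m + 0.38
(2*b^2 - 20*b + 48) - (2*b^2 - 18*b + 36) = 12 - 2*b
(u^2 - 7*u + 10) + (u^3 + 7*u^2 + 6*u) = u^3 + 8*u^2 - u + 10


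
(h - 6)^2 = h^2 - 12*h + 36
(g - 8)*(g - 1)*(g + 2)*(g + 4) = g^4 - 3*g^3 - 38*g^2 - 24*g + 64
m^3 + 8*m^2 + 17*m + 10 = (m + 1)*(m + 2)*(m + 5)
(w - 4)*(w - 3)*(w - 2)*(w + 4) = w^4 - 5*w^3 - 10*w^2 + 80*w - 96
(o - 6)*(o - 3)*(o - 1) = o^3 - 10*o^2 + 27*o - 18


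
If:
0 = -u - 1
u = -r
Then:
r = 1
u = -1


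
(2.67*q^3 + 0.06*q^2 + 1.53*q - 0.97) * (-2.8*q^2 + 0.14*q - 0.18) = -7.476*q^5 + 0.2058*q^4 - 4.7562*q^3 + 2.9194*q^2 - 0.4112*q + 0.1746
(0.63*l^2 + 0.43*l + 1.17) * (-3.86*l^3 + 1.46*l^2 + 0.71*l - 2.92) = -2.4318*l^5 - 0.74*l^4 - 3.4411*l^3 + 0.1739*l^2 - 0.4249*l - 3.4164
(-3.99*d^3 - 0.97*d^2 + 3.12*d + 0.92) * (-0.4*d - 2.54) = 1.596*d^4 + 10.5226*d^3 + 1.2158*d^2 - 8.2928*d - 2.3368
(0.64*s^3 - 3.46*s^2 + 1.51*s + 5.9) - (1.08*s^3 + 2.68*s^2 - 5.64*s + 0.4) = -0.44*s^3 - 6.14*s^2 + 7.15*s + 5.5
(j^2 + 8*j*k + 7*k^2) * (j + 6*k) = j^3 + 14*j^2*k + 55*j*k^2 + 42*k^3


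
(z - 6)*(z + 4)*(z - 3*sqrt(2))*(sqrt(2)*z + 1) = sqrt(2)*z^4 - 5*z^3 - 2*sqrt(2)*z^3 - 27*sqrt(2)*z^2 + 10*z^2 + 6*sqrt(2)*z + 120*z + 72*sqrt(2)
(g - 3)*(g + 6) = g^2 + 3*g - 18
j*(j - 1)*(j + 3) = j^3 + 2*j^2 - 3*j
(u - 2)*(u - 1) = u^2 - 3*u + 2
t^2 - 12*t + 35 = (t - 7)*(t - 5)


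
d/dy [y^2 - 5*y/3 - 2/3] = 2*y - 5/3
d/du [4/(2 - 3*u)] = 12/(3*u - 2)^2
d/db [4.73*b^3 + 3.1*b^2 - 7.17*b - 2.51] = 14.19*b^2 + 6.2*b - 7.17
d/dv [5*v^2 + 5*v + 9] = 10*v + 5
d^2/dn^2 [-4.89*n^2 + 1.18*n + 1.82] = -9.78000000000000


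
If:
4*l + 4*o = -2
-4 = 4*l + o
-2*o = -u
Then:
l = -7/6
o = 2/3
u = 4/3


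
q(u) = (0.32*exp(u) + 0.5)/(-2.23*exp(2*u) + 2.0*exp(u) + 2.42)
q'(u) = (0.32*exp(u) + 0.5)*(4.46*exp(2*u) - 2.0*exp(u))/(-2.23*exp(2*u) + 2.0*exp(u) + 2.42)^2 + 0.32*exp(u)/(-2.23*exp(2*u) + 2.0*exp(u) + 2.42) = (0.7136*exp(2*u) + 2.23*exp(u) - 0.2256)*exp(u)/(4.9729*exp(4*u) - 8.92*exp(3*u) - 6.7932*exp(2*u) + 9.68*exp(u) + 5.8564)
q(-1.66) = 0.21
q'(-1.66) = 0.01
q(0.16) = 0.52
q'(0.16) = 1.38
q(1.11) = -0.12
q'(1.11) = 0.27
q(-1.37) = 0.21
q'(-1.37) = 0.01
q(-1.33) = 0.21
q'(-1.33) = 0.01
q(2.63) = -0.01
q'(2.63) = 0.01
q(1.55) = -0.05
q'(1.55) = 0.09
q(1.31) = -0.08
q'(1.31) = 0.15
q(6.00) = 0.00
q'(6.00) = 0.00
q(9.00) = 0.00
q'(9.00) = 0.00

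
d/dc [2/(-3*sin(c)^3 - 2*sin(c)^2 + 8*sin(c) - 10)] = 2*(9*sin(c)^2 + 4*sin(c) - 8)*cos(c)/(3*sin(c)^3 + 2*sin(c)^2 - 8*sin(c) + 10)^2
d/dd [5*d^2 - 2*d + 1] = 10*d - 2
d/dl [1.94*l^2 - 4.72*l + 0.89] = 3.88*l - 4.72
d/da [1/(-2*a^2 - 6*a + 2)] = (a + 3/2)/(a^2 + 3*a - 1)^2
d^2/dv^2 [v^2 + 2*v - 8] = 2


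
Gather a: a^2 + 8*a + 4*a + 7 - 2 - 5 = a^2 + 12*a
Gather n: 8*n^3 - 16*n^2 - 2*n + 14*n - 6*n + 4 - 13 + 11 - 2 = 8*n^3 - 16*n^2 + 6*n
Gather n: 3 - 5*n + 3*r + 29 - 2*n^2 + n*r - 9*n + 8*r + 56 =-2*n^2 + n*(r - 14) + 11*r + 88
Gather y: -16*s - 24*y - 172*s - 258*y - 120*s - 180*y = -308*s - 462*y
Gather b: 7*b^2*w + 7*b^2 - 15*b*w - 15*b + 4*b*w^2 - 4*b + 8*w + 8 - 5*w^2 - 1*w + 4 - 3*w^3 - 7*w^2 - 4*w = b^2*(7*w + 7) + b*(4*w^2 - 15*w - 19) - 3*w^3 - 12*w^2 + 3*w + 12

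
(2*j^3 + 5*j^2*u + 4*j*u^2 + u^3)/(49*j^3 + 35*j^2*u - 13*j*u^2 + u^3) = (2*j^2 + 3*j*u + u^2)/(49*j^2 - 14*j*u + u^2)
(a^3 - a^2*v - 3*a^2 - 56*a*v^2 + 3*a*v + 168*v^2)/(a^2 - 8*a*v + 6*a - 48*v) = (a^2 + 7*a*v - 3*a - 21*v)/(a + 6)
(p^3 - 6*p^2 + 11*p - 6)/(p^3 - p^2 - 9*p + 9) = (p - 2)/(p + 3)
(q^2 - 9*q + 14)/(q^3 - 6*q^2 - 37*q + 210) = (q - 2)/(q^2 + q - 30)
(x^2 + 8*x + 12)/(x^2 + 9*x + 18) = (x + 2)/(x + 3)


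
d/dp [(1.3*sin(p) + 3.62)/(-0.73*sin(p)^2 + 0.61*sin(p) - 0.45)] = (0.949*sin(p)^2 + 5.2852*sin(p) - 2.7932)*cos(p)/(0.5329*sin(p)^4 - 0.8906*sin(p)^3 + 1.0291*sin(p)^2 - 0.549*sin(p) + 0.2025)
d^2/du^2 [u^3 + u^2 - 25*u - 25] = 6*u + 2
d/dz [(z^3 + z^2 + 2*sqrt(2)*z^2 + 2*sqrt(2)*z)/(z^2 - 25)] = (z^4 - 75*z^2 - 2*sqrt(2)*z^2 - 100*sqrt(2)*z - 50*z - 50*sqrt(2))/(z^4 - 50*z^2 + 625)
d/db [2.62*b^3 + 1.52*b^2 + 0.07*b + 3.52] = 7.86*b^2 + 3.04*b + 0.07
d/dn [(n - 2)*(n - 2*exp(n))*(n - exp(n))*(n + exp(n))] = -2*n^3*exp(n) + 4*n^3 - 2*n^2*exp(2*n) - 2*n^2*exp(n) - 6*n^2 + 6*n*exp(3*n) + 2*n*exp(2*n) + 8*n*exp(n) - 10*exp(3*n) + 2*exp(2*n)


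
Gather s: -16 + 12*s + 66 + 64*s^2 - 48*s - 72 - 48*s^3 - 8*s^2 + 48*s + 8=-48*s^3 + 56*s^2 + 12*s - 14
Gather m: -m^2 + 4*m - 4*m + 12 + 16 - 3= 25 - m^2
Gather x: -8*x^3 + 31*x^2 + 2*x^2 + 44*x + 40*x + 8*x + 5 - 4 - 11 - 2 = -8*x^3 + 33*x^2 + 92*x - 12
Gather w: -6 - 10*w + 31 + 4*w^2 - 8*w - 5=4*w^2 - 18*w + 20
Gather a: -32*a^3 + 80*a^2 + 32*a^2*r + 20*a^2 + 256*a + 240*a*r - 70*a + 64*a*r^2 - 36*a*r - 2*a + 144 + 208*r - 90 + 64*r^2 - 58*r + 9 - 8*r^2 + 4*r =-32*a^3 + a^2*(32*r + 100) + a*(64*r^2 + 204*r + 184) + 56*r^2 + 154*r + 63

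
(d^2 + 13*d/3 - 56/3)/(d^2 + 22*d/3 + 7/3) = (3*d - 8)/(3*d + 1)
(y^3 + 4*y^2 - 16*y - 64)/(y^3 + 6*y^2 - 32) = (y - 4)/(y - 2)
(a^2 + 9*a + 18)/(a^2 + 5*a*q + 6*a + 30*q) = (a + 3)/(a + 5*q)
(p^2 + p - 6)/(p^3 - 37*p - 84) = (p - 2)/(p^2 - 3*p - 28)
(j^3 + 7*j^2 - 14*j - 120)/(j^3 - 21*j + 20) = (j + 6)/(j - 1)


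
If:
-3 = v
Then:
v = -3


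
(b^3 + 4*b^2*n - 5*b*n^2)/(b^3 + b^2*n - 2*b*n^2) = (b + 5*n)/(b + 2*n)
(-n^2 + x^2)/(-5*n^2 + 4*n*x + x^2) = (n + x)/(5*n + x)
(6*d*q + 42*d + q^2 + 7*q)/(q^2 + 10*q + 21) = (6*d + q)/(q + 3)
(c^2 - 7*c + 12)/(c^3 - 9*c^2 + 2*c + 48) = (c - 4)/(c^2 - 6*c - 16)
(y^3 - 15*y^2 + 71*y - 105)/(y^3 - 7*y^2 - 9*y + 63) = (y - 5)/(y + 3)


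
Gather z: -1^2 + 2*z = 2*z - 1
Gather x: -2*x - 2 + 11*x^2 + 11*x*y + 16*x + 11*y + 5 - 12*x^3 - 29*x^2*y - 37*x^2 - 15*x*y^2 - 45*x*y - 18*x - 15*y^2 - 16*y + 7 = -12*x^3 + x^2*(-29*y - 26) + x*(-15*y^2 - 34*y - 4) - 15*y^2 - 5*y + 10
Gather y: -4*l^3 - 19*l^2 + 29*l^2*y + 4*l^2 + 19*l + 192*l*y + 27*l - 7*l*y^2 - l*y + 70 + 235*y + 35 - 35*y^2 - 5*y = -4*l^3 - 15*l^2 + 46*l + y^2*(-7*l - 35) + y*(29*l^2 + 191*l + 230) + 105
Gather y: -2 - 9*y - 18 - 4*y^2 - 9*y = -4*y^2 - 18*y - 20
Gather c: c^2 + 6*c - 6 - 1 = c^2 + 6*c - 7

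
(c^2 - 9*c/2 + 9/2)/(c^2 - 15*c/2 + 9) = (c - 3)/(c - 6)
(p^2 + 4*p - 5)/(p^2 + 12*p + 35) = (p - 1)/(p + 7)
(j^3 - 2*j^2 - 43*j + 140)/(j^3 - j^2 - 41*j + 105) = (j - 4)/(j - 3)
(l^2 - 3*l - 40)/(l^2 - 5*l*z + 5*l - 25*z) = (8 - l)/(-l + 5*z)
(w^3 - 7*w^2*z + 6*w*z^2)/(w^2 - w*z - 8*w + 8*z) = w*(w - 6*z)/(w - 8)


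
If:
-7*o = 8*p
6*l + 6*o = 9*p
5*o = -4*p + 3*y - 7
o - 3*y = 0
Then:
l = 259/8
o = -14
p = 49/4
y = -14/3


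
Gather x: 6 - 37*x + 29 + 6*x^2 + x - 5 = 6*x^2 - 36*x + 30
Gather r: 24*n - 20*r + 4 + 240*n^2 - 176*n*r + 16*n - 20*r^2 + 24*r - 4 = 240*n^2 + 40*n - 20*r^2 + r*(4 - 176*n)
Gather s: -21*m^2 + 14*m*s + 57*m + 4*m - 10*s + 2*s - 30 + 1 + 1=-21*m^2 + 61*m + s*(14*m - 8) - 28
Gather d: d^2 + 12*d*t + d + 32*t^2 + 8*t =d^2 + d*(12*t + 1) + 32*t^2 + 8*t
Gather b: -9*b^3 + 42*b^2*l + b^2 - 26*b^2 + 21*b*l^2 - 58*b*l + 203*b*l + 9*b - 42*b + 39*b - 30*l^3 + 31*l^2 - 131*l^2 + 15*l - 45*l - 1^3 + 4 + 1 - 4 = -9*b^3 + b^2*(42*l - 25) + b*(21*l^2 + 145*l + 6) - 30*l^3 - 100*l^2 - 30*l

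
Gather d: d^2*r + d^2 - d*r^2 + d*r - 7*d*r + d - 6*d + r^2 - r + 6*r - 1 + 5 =d^2*(r + 1) + d*(-r^2 - 6*r - 5) + r^2 + 5*r + 4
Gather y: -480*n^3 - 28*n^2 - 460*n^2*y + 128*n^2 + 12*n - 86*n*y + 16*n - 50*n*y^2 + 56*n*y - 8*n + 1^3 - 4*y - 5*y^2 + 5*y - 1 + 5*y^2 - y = -480*n^3 + 100*n^2 - 50*n*y^2 + 20*n + y*(-460*n^2 - 30*n)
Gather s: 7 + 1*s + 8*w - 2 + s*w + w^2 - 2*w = s*(w + 1) + w^2 + 6*w + 5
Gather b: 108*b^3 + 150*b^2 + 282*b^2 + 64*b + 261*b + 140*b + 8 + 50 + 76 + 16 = 108*b^3 + 432*b^2 + 465*b + 150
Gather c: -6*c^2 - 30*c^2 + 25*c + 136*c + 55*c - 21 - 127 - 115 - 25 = -36*c^2 + 216*c - 288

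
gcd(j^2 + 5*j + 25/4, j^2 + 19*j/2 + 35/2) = j + 5/2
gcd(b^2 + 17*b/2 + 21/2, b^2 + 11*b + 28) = b + 7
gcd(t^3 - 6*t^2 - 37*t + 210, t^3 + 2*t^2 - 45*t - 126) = t^2 - t - 42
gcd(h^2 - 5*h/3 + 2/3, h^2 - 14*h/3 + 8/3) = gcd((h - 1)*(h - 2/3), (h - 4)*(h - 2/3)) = h - 2/3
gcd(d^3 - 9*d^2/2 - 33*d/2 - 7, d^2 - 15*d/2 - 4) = d + 1/2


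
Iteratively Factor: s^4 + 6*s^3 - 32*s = (s - 2)*(s^3 + 8*s^2 + 16*s) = (s - 2)*(s + 4)*(s^2 + 4*s) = (s - 2)*(s + 4)^2*(s)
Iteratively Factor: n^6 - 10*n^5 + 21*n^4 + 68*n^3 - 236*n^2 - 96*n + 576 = (n + 2)*(n^5 - 12*n^4 + 45*n^3 - 22*n^2 - 192*n + 288) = (n - 3)*(n + 2)*(n^4 - 9*n^3 + 18*n^2 + 32*n - 96) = (n - 3)*(n + 2)^2*(n^3 - 11*n^2 + 40*n - 48) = (n - 4)*(n - 3)*(n + 2)^2*(n^2 - 7*n + 12) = (n - 4)*(n - 3)^2*(n + 2)^2*(n - 4)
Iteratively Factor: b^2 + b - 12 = (b - 3)*(b + 4)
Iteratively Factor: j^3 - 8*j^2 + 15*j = (j - 5)*(j^2 - 3*j) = j*(j - 5)*(j - 3)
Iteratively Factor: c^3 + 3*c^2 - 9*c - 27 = (c - 3)*(c^2 + 6*c + 9) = (c - 3)*(c + 3)*(c + 3)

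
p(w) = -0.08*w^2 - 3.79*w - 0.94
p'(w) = -0.16*w - 3.79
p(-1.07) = 3.02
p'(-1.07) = -3.62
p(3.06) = -13.29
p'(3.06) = -4.28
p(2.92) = -12.69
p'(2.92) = -4.26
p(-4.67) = 15.01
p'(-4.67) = -3.04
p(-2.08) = 6.60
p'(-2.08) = -3.46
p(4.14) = -18.00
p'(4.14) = -4.45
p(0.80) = -4.02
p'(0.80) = -3.92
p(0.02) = -1.02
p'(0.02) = -3.79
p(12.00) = -57.94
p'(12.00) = -5.71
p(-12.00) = 33.02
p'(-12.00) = -1.87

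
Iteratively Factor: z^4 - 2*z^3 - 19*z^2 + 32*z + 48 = (z - 3)*(z^3 + z^2 - 16*z - 16) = (z - 3)*(z + 1)*(z^2 - 16) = (z - 3)*(z + 1)*(z + 4)*(z - 4)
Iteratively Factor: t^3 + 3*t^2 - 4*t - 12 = (t + 2)*(t^2 + t - 6) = (t + 2)*(t + 3)*(t - 2)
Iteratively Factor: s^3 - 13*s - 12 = (s - 4)*(s^2 + 4*s + 3) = (s - 4)*(s + 1)*(s + 3)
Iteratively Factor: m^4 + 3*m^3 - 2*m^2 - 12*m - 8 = (m - 2)*(m^3 + 5*m^2 + 8*m + 4) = (m - 2)*(m + 2)*(m^2 + 3*m + 2) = (m - 2)*(m + 2)^2*(m + 1)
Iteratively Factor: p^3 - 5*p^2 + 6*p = (p - 2)*(p^2 - 3*p) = p*(p - 2)*(p - 3)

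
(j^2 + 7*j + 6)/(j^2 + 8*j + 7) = (j + 6)/(j + 7)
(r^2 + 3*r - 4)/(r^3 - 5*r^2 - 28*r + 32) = 1/(r - 8)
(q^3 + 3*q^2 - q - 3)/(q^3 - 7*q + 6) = (q + 1)/(q - 2)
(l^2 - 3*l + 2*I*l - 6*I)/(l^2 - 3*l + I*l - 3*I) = (l + 2*I)/(l + I)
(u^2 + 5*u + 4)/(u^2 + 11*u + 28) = (u + 1)/(u + 7)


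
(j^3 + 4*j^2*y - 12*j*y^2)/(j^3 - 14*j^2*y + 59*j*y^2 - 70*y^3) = j*(j + 6*y)/(j^2 - 12*j*y + 35*y^2)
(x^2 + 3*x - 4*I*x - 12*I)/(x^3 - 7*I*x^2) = (x^2 + x*(3 - 4*I) - 12*I)/(x^2*(x - 7*I))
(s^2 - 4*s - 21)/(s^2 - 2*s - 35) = (s + 3)/(s + 5)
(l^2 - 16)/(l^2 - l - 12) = (l + 4)/(l + 3)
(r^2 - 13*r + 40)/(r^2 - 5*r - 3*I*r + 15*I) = (r - 8)/(r - 3*I)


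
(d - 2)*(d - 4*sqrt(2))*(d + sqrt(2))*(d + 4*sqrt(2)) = d^4 - 2*d^3 + sqrt(2)*d^3 - 32*d^2 - 2*sqrt(2)*d^2 - 32*sqrt(2)*d + 64*d + 64*sqrt(2)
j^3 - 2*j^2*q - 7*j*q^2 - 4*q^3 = (j - 4*q)*(j + q)^2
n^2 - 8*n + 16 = (n - 4)^2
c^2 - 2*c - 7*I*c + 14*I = (c - 2)*(c - 7*I)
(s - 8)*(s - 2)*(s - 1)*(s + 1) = s^4 - 10*s^3 + 15*s^2 + 10*s - 16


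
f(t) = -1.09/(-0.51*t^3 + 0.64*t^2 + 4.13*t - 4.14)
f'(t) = -1.09*(1.53*t^2 - 1.28*t - 4.13)/(-0.51*t^3 + 0.64*t^2 + 4.13*t - 4.14)^2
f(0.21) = 0.34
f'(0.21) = 0.45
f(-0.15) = 0.23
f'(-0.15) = 0.19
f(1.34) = -0.83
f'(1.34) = 1.95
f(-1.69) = 0.16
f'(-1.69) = -0.06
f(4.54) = 0.05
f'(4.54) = -0.06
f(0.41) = 0.46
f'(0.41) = 0.85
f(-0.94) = 0.15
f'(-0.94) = 0.03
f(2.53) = -0.51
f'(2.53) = -0.57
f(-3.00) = -0.36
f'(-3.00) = -1.63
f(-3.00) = -0.36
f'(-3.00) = -1.63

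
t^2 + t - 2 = (t - 1)*(t + 2)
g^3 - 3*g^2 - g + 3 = (g - 3)*(g - 1)*(g + 1)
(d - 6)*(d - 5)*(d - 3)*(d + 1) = d^4 - 13*d^3 + 49*d^2 - 27*d - 90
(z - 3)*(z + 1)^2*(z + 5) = z^4 + 4*z^3 - 10*z^2 - 28*z - 15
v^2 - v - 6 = (v - 3)*(v + 2)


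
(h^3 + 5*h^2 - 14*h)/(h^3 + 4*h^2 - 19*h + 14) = h/(h - 1)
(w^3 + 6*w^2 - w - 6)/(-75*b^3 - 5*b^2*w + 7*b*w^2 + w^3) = (-w^3 - 6*w^2 + w + 6)/(75*b^3 + 5*b^2*w - 7*b*w^2 - w^3)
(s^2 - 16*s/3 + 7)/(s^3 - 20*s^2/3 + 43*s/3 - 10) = (3*s - 7)/(3*s^2 - 11*s + 10)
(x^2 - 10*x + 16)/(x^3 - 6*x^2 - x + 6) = (x^2 - 10*x + 16)/(x^3 - 6*x^2 - x + 6)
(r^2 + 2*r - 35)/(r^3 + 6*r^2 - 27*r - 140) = 1/(r + 4)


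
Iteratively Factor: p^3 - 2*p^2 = (p - 2)*(p^2) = p*(p - 2)*(p)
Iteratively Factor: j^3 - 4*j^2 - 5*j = (j)*(j^2 - 4*j - 5) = j*(j - 5)*(j + 1)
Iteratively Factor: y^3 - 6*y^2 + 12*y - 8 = (y - 2)*(y^2 - 4*y + 4) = (y - 2)^2*(y - 2)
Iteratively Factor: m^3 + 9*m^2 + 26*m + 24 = (m + 3)*(m^2 + 6*m + 8) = (m + 3)*(m + 4)*(m + 2)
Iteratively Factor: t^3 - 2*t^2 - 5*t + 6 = (t - 1)*(t^2 - t - 6) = (t - 3)*(t - 1)*(t + 2)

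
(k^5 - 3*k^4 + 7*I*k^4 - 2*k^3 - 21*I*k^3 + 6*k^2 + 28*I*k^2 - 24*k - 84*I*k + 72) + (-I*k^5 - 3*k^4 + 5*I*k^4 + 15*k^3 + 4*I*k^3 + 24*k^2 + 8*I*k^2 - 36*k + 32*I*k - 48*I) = k^5 - I*k^5 - 6*k^4 + 12*I*k^4 + 13*k^3 - 17*I*k^3 + 30*k^2 + 36*I*k^2 - 60*k - 52*I*k + 72 - 48*I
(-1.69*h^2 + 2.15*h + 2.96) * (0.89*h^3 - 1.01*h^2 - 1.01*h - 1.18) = -1.5041*h^5 + 3.6204*h^4 + 2.1698*h^3 - 3.1669*h^2 - 5.5266*h - 3.4928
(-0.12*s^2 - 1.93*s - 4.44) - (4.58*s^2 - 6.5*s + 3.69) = -4.7*s^2 + 4.57*s - 8.13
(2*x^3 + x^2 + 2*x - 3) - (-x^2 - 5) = 2*x^3 + 2*x^2 + 2*x + 2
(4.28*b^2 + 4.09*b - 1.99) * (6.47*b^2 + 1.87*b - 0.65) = 27.6916*b^4 + 34.4659*b^3 - 8.009*b^2 - 6.3798*b + 1.2935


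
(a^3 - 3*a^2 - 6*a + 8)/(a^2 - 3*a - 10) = (a^2 - 5*a + 4)/(a - 5)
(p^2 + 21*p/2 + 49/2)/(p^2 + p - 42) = (p + 7/2)/(p - 6)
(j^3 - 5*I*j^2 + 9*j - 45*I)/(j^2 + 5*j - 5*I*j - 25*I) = (j^2 + 9)/(j + 5)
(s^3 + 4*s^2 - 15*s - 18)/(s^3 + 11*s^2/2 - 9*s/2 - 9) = 2*(s - 3)/(2*s - 3)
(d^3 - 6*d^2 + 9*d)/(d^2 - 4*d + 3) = d*(d - 3)/(d - 1)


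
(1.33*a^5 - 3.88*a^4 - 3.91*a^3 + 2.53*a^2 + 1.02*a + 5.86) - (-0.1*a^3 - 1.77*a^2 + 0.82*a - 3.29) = 1.33*a^5 - 3.88*a^4 - 3.81*a^3 + 4.3*a^2 + 0.2*a + 9.15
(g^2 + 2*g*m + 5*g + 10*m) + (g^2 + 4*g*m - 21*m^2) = 2*g^2 + 6*g*m + 5*g - 21*m^2 + 10*m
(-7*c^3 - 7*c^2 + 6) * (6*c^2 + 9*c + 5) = -42*c^5 - 105*c^4 - 98*c^3 + c^2 + 54*c + 30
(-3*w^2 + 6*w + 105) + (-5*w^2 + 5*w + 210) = -8*w^2 + 11*w + 315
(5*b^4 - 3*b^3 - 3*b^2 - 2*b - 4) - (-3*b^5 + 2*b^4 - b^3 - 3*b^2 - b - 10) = 3*b^5 + 3*b^4 - 2*b^3 - b + 6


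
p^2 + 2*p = p*(p + 2)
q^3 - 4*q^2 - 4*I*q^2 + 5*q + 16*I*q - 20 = (q - 4)*(q - 5*I)*(q + I)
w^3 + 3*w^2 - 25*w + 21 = (w - 3)*(w - 1)*(w + 7)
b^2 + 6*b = b*(b + 6)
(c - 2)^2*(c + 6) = c^3 + 2*c^2 - 20*c + 24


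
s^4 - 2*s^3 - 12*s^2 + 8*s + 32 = (s - 4)*(s - 2)*(s + 2)^2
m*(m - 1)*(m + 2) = m^3 + m^2 - 2*m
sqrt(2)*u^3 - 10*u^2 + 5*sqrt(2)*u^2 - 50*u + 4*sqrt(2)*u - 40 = (u + 4)*(u - 5*sqrt(2))*(sqrt(2)*u + sqrt(2))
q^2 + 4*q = q*(q + 4)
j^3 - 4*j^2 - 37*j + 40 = (j - 8)*(j - 1)*(j + 5)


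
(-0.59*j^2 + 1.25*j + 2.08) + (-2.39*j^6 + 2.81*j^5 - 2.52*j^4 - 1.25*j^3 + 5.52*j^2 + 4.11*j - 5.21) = -2.39*j^6 + 2.81*j^5 - 2.52*j^4 - 1.25*j^3 + 4.93*j^2 + 5.36*j - 3.13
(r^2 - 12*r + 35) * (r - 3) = r^3 - 15*r^2 + 71*r - 105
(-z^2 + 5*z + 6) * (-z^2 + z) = z^4 - 6*z^3 - z^2 + 6*z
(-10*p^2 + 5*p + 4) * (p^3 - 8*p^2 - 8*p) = -10*p^5 + 85*p^4 + 44*p^3 - 72*p^2 - 32*p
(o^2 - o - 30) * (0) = 0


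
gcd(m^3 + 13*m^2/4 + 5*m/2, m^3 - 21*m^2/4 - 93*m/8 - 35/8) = m + 5/4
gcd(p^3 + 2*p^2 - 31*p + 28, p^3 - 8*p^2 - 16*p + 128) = p - 4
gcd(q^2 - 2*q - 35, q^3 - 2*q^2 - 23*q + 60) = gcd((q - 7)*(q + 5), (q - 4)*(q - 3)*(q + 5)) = q + 5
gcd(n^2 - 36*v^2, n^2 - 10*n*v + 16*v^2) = 1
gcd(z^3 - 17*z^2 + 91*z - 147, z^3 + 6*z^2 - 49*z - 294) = z - 7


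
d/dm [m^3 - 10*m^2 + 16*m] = 3*m^2 - 20*m + 16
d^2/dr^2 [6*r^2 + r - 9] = 12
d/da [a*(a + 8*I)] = 2*a + 8*I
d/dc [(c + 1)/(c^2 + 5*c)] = (c*(c + 5) - (c + 1)*(2*c + 5))/(c^2*(c + 5)^2)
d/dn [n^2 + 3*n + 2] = 2*n + 3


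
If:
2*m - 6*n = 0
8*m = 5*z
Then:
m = 5*z/8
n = 5*z/24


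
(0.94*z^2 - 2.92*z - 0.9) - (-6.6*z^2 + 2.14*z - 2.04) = 7.54*z^2 - 5.06*z + 1.14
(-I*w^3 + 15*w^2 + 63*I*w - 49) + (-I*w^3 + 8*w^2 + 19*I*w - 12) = -2*I*w^3 + 23*w^2 + 82*I*w - 61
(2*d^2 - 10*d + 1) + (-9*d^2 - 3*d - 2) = -7*d^2 - 13*d - 1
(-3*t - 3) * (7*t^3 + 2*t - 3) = -21*t^4 - 21*t^3 - 6*t^2 + 3*t + 9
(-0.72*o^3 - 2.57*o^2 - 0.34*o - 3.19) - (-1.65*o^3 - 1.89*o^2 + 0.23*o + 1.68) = 0.93*o^3 - 0.68*o^2 - 0.57*o - 4.87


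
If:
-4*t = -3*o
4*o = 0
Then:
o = 0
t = 0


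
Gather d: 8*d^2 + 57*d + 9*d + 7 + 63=8*d^2 + 66*d + 70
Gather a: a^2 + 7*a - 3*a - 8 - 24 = a^2 + 4*a - 32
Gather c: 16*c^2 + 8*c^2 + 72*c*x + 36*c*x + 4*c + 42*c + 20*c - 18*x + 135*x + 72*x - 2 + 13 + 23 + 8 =24*c^2 + c*(108*x + 66) + 189*x + 42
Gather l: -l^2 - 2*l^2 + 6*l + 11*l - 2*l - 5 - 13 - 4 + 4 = -3*l^2 + 15*l - 18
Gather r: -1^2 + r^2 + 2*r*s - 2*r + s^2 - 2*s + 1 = r^2 + r*(2*s - 2) + s^2 - 2*s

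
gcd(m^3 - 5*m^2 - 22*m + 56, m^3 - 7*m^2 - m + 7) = m - 7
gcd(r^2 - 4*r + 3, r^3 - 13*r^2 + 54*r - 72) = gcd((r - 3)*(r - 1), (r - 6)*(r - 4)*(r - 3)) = r - 3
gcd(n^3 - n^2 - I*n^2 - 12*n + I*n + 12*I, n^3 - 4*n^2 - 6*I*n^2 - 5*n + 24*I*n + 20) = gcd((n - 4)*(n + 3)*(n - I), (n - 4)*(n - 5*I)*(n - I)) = n^2 + n*(-4 - I) + 4*I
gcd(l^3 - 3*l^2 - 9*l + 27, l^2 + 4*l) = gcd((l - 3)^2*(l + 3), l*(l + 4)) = 1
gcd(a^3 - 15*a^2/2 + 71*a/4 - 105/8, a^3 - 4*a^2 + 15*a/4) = a^2 - 4*a + 15/4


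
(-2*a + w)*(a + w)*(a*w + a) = -2*a^3*w - 2*a^3 - a^2*w^2 - a^2*w + a*w^3 + a*w^2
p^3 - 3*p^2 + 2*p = p*(p - 2)*(p - 1)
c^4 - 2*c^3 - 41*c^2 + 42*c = c*(c - 7)*(c - 1)*(c + 6)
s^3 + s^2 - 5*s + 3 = (s - 1)^2*(s + 3)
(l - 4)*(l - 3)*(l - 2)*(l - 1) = l^4 - 10*l^3 + 35*l^2 - 50*l + 24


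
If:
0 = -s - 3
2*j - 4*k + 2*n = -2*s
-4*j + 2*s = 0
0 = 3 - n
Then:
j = -3/2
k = -3/4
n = 3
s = -3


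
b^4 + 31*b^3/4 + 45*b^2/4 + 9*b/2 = b*(b + 3/4)*(b + 1)*(b + 6)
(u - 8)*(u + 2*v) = u^2 + 2*u*v - 8*u - 16*v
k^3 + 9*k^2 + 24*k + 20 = (k + 2)^2*(k + 5)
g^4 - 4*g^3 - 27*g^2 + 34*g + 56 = (g - 7)*(g - 2)*(g + 1)*(g + 4)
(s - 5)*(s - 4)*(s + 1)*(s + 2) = s^4 - 6*s^3 - 5*s^2 + 42*s + 40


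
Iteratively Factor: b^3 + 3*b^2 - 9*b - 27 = (b + 3)*(b^2 - 9) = (b + 3)^2*(b - 3)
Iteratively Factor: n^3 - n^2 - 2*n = (n + 1)*(n^2 - 2*n) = (n - 2)*(n + 1)*(n)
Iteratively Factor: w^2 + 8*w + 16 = (w + 4)*(w + 4)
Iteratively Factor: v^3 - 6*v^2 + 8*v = (v - 4)*(v^2 - 2*v) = v*(v - 4)*(v - 2)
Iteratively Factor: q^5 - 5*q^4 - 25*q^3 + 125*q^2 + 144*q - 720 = (q - 5)*(q^4 - 25*q^2 + 144) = (q - 5)*(q + 4)*(q^3 - 4*q^2 - 9*q + 36) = (q - 5)*(q - 4)*(q + 4)*(q^2 - 9) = (q - 5)*(q - 4)*(q + 3)*(q + 4)*(q - 3)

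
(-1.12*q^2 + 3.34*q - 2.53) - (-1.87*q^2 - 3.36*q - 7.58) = 0.75*q^2 + 6.7*q + 5.05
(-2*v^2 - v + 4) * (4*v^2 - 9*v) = -8*v^4 + 14*v^3 + 25*v^2 - 36*v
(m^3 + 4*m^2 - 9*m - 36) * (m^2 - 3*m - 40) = m^5 + m^4 - 61*m^3 - 169*m^2 + 468*m + 1440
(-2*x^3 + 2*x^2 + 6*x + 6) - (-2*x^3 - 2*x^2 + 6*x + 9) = 4*x^2 - 3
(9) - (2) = 7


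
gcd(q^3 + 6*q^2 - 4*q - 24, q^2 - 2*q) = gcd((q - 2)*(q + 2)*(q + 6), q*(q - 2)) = q - 2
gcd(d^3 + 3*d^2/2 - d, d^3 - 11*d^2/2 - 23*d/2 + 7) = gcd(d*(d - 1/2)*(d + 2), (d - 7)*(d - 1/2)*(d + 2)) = d^2 + 3*d/2 - 1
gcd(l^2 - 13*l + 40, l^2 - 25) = l - 5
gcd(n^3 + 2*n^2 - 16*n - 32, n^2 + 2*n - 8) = n + 4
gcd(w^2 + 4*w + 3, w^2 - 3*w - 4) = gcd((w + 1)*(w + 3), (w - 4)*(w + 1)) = w + 1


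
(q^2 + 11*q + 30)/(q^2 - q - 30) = (q + 6)/(q - 6)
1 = 1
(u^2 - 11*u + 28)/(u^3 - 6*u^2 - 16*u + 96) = (u - 7)/(u^2 - 2*u - 24)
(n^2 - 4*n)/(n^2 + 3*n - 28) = n/(n + 7)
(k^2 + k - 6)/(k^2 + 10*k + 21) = (k - 2)/(k + 7)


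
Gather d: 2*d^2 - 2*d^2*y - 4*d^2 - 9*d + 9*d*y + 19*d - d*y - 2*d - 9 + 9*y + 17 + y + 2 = d^2*(-2*y - 2) + d*(8*y + 8) + 10*y + 10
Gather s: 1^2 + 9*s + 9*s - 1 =18*s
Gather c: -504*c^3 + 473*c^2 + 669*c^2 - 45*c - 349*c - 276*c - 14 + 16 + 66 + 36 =-504*c^3 + 1142*c^2 - 670*c + 104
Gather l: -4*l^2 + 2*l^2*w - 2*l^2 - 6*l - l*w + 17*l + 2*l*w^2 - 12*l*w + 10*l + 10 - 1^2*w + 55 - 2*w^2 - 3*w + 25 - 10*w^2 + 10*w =l^2*(2*w - 6) + l*(2*w^2 - 13*w + 21) - 12*w^2 + 6*w + 90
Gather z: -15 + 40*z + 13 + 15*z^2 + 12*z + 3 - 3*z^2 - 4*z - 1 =12*z^2 + 48*z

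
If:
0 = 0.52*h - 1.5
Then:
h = 2.88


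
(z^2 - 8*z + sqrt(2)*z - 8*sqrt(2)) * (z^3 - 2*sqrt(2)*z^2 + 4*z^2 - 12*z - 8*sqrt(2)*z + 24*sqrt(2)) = z^5 - 4*z^4 - sqrt(2)*z^4 - 48*z^3 + 4*sqrt(2)*z^3 + 44*sqrt(2)*z^2 + 112*z^2 - 96*sqrt(2)*z + 176*z - 384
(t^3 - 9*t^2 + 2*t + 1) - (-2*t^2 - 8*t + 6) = t^3 - 7*t^2 + 10*t - 5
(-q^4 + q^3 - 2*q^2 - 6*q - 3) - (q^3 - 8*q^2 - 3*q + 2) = -q^4 + 6*q^2 - 3*q - 5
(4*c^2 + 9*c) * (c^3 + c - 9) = 4*c^5 + 9*c^4 + 4*c^3 - 27*c^2 - 81*c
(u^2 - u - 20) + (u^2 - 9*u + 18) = 2*u^2 - 10*u - 2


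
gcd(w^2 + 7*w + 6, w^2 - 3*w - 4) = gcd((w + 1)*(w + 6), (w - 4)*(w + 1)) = w + 1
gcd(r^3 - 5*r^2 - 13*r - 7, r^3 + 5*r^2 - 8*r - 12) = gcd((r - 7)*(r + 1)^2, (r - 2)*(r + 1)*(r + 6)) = r + 1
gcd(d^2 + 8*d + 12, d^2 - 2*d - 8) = d + 2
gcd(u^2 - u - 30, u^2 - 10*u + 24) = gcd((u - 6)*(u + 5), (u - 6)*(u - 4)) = u - 6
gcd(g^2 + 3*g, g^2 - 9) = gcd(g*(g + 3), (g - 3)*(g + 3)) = g + 3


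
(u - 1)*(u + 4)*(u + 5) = u^3 + 8*u^2 + 11*u - 20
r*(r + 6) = r^2 + 6*r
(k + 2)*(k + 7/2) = k^2 + 11*k/2 + 7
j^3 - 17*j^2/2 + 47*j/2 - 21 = (j - 7/2)*(j - 3)*(j - 2)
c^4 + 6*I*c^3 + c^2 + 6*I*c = c*(c - I)*(c + I)*(c + 6*I)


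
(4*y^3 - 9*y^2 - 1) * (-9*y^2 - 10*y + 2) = -36*y^5 + 41*y^4 + 98*y^3 - 9*y^2 + 10*y - 2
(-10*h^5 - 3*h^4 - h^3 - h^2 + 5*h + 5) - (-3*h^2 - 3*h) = -10*h^5 - 3*h^4 - h^3 + 2*h^2 + 8*h + 5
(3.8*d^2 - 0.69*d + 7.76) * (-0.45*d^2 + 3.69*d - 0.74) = -1.71*d^4 + 14.3325*d^3 - 8.8501*d^2 + 29.145*d - 5.7424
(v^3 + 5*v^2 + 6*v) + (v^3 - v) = 2*v^3 + 5*v^2 + 5*v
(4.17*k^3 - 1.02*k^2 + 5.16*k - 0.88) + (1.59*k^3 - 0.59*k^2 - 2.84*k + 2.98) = 5.76*k^3 - 1.61*k^2 + 2.32*k + 2.1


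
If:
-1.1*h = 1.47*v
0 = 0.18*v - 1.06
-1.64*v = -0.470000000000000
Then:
No Solution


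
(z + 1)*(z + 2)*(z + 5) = z^3 + 8*z^2 + 17*z + 10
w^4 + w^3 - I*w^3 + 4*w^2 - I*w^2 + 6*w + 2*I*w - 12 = (w - 1)*(w + 2)*(w - 3*I)*(w + 2*I)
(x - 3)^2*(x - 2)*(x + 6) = x^4 - 2*x^3 - 27*x^2 + 108*x - 108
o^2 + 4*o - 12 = (o - 2)*(o + 6)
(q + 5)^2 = q^2 + 10*q + 25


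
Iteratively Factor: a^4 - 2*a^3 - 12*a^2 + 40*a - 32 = (a - 2)*(a^3 - 12*a + 16) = (a - 2)^2*(a^2 + 2*a - 8) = (a - 2)^2*(a + 4)*(a - 2)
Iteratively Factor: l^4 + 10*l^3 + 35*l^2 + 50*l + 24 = (l + 3)*(l^3 + 7*l^2 + 14*l + 8) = (l + 2)*(l + 3)*(l^2 + 5*l + 4) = (l + 2)*(l + 3)*(l + 4)*(l + 1)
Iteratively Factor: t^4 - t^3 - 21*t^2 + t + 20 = (t + 4)*(t^3 - 5*t^2 - t + 5) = (t - 1)*(t + 4)*(t^2 - 4*t - 5) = (t - 5)*(t - 1)*(t + 4)*(t + 1)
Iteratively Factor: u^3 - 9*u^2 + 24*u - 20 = (u - 2)*(u^2 - 7*u + 10) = (u - 2)^2*(u - 5)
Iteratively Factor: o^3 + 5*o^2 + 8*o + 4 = (o + 2)*(o^2 + 3*o + 2) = (o + 1)*(o + 2)*(o + 2)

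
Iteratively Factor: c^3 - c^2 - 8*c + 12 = (c - 2)*(c^2 + c - 6) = (c - 2)^2*(c + 3)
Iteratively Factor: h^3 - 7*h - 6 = (h - 3)*(h^2 + 3*h + 2) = (h - 3)*(h + 1)*(h + 2)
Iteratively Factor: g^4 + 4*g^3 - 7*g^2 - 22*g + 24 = (g + 3)*(g^3 + g^2 - 10*g + 8) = (g - 1)*(g + 3)*(g^2 + 2*g - 8) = (g - 1)*(g + 3)*(g + 4)*(g - 2)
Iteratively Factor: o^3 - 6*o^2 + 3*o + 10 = (o - 2)*(o^2 - 4*o - 5) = (o - 5)*(o - 2)*(o + 1)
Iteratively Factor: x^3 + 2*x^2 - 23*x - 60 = (x + 4)*(x^2 - 2*x - 15) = (x + 3)*(x + 4)*(x - 5)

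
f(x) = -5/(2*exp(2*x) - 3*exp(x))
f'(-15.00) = -5448362.29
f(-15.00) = 5448363.40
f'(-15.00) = -5448362.29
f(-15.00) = 5448363.40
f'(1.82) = 0.20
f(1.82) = -0.09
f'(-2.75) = -26.02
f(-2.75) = 27.23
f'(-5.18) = -296.13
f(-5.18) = 297.25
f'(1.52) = 0.44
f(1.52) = -0.18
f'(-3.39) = -49.42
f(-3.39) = 50.58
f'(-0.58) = -1.92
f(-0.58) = 4.75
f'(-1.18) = -5.06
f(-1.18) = 6.82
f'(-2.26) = -15.88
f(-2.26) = 17.17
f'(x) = -5*(-4*exp(2*x) + 3*exp(x))/(2*exp(2*x) - 3*exp(x))^2 = 5*(4*exp(x) - 3)*exp(-x)/(2*exp(x) - 3)^2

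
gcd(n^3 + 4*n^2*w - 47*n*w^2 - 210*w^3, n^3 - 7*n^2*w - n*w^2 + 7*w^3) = -n + 7*w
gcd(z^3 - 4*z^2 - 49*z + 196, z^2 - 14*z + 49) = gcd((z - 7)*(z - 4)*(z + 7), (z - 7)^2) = z - 7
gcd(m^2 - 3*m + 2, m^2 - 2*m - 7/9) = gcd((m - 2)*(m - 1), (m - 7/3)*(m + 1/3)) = 1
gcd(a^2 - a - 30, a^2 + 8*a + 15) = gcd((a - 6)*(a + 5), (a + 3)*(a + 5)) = a + 5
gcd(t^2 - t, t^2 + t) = t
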